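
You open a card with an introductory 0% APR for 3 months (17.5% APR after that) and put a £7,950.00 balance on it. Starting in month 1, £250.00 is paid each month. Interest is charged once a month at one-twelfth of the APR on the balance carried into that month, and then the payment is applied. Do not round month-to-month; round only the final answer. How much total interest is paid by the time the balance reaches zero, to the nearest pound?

Promo months 1–3 at r₀ = 0%/12 = 0; months 4+ at r₁ = 17.5%/12 = 0.0145833.
After month 3 (no interest yet): B = £7,950.00 − 3·£250.00 = £7,200.00.
Then at r₁ with £250.00/mo: n₂ = −ln(1 − r₁·B/P)/ln(1+r₁) ≈ 37.62 → 38 more payments.
Total paid = 40·£250.00 + £156.53 = £10,156.53; interest = £10,156.53 − £7,950.00 = £2,206.53.

£2,207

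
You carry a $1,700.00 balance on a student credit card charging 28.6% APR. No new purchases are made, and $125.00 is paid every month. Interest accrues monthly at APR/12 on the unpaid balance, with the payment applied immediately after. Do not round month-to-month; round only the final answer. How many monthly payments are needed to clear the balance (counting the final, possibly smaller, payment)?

17 payments

Monthly rate r = 28.6%/12 = 2.38333% = 0.0238333.
Recurrence: B ← B·(1+r) − $125.00.
Month 1: interest $40.52; balance after payment $1,615.52.
Month 2: interest $38.50; balance after payment $1,529.02.
Closed form: n = −ln(1 − rB₀/P)/ln(1+r) = −ln(0.67587)/ln(1.02383) ≈ 16.633, so the balance reaches zero during payment 17.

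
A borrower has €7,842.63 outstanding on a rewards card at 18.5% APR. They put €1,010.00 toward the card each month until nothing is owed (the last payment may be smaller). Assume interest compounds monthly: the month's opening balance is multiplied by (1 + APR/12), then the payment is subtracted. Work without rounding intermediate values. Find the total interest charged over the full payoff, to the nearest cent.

Monthly rate r = 18.5%/12 = 1.54167% = 0.0154167.
Payoff takes n = ⌈−ln(1 − rB₀/P)/ln(1+r)⌉ = ⌈8.334⌉ = 9 payments; the last is €339.18.
Total paid = 8·€1,010.00 + €339.18 = €8,419.18.
Total interest = total paid − principal = €8,419.18 − €7,842.63 = €576.55.

€576.55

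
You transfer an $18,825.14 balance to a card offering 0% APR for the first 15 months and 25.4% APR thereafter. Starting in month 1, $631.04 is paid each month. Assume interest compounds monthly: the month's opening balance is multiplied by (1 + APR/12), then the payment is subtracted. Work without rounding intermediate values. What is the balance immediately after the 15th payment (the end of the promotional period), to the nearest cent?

$9,359.54

Promo months 1–15 at r₀ = 0%/12 = 0; months 16+ at r₁ = 25.4%/12 = 0.0211667.
After month 15 (no interest yet): B = $18,825.14 − 15·$631.04 = $9,359.54.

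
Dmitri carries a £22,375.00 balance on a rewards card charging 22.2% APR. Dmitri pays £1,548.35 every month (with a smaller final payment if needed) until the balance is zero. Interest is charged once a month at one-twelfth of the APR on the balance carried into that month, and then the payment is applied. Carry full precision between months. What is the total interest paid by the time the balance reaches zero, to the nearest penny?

Monthly rate r = 22.2%/12 = 1.85% = 0.0185.
Payoff takes n = ⌈−ln(1 − rB₀/P)/ln(1+r)⌉ = ⌈16.970⌉ = 17 payments; the last is £1,502.20.
Total paid = 16·£1,548.35 + £1,502.20 = £26,275.80.
Total interest = total paid − principal = £26,275.80 − £22,375.00 = £3,900.80.

£3,900.80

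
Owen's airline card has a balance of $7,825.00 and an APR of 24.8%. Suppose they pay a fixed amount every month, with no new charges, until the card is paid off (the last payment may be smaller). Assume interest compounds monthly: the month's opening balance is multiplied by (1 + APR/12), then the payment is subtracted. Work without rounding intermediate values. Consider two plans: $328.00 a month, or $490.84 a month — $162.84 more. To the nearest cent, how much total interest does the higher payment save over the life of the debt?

Monthly rate r = 24.8%/12 = 2.06667% = 0.0206667.
At $328.00/mo: n = ⌈−ln(1 − rB₀/P)/ln(1+r)⌉ = 34 payments (last $69.06); total interest = total paid − $7,825.00 = $3,068.06.
At $490.84/mo: 20 payments (last $265.71); total interest $1,766.67.
Interest saved = $3,068.06 − $1,766.67 = $1,301.39.

$1,301.39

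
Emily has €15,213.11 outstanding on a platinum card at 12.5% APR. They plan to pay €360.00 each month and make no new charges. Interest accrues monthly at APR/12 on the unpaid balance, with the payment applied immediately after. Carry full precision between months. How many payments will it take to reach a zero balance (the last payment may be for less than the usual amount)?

56 payments

Monthly rate r = 12.5%/12 = 1.04167% = 0.0104167.
Recurrence: B ← B·(1+r) − €360.00.
Month 1: interest €158.47; balance after payment €15,011.58.
Month 2: interest €156.37; balance after payment €14,807.95.
Closed form: n = −ln(1 − rB₀/P)/ln(1+r) = −ln(0.55981)/ln(1.01042) ≈ 55.985, so the balance reaches zero during payment 56.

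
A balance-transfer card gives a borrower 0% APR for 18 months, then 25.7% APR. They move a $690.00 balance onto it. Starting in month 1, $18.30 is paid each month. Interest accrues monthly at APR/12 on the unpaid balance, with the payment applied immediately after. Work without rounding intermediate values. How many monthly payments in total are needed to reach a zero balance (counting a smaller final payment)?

44 months

Promo months 1–18 at r₀ = 0%/12 = 0; months 19+ at r₁ = 25.7%/12 = 0.0214167.
After month 18 (no interest yet): B = $690.00 − 18·$18.30 = $360.60.
Then at r₁ with $18.30/mo: n₂ = −ln(1 − r₁·B/P)/ln(1+r₁) ≈ 25.87 → 26 more payments.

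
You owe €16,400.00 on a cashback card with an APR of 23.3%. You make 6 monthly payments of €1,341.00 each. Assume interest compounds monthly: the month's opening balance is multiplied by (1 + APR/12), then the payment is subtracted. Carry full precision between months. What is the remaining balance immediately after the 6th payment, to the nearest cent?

Monthly rate r = 23.3%/12 = 1.94167% = 0.0194167.
Each month: B ← B·(1+r) − €1,341.00.
Month 1: interest €318.43; balance after payment €15,377.43.
Month 2: interest €298.58; balance after payment €14,335.01.
Month 3: interest €278.34; balance after payment €13,272.35.
Month 4: interest €257.70; balance after payment €12,189.05.
Month 5: interest €236.67; balance after payment €11,084.73.
Month 6: interest €215.23; balance after payment €9,958.95.

€9,958.95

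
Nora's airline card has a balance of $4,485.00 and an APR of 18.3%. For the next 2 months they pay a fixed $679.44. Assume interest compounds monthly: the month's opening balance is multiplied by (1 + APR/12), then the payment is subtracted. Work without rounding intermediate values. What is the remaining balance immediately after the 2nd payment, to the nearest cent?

$3,253.59

Monthly rate r = 18.3%/12 = 1.525% = 0.01525.
Each month: B ← B·(1+r) − $679.44.
Month 1: interest $68.40; balance after payment $3,873.96.
Month 2: interest $59.08; balance after payment $3,253.59.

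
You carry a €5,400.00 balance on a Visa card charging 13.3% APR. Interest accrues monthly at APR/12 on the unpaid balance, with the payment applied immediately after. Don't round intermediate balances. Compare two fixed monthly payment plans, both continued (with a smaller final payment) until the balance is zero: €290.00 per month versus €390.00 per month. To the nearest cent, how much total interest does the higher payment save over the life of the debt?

Monthly rate r = 13.3%/12 = 1.10833% = 0.0110833.
At €290.00/mo: n = ⌈−ln(1 − rB₀/P)/ln(1+r)⌉ = 21 payments (last €281.63); total interest = total paid − €5,400.00 = €681.63.
At €390.00/mo: 16 payments (last €44.95); total interest €494.95.
Interest saved = €681.63 − €494.95 = €186.68.

€186.68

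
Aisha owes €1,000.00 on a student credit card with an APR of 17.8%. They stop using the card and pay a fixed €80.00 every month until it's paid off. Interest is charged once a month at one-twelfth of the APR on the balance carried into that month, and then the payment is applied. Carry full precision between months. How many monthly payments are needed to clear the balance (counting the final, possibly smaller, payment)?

14 payments

Monthly rate r = 17.8%/12 = 1.48333% = 0.0148333.
Recurrence: B ← B·(1+r) − €80.00.
Month 1: interest €14.83; balance after payment €934.83.
Month 2: interest €13.87; balance after payment €868.70.
Closed form: n = −ln(1 − rB₀/P)/ln(1+r) = −ln(0.81458)/ln(1.01483) ≈ 13.928, so the balance reaches zero during payment 14.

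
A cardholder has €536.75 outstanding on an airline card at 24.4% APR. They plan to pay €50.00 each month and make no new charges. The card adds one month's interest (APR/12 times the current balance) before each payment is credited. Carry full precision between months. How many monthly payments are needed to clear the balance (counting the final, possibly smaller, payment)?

Monthly rate r = 24.4%/12 = 2.03333% = 0.0203333.
Recurrence: B ← B·(1+r) − €50.00.
Month 1: interest €10.91; balance after payment €497.66.
Month 2: interest €10.12; balance after payment €457.78.
Closed form: n = −ln(1 − rB₀/P)/ln(1+r) = −ln(0.78172)/ln(1.02033) ≈ 12.234, so the balance reaches zero during payment 13.

13 months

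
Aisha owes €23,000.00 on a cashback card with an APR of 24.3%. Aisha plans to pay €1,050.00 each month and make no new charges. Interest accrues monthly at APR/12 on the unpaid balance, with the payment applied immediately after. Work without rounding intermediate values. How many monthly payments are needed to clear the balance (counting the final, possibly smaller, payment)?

Monthly rate r = 24.3%/12 = 2.025% = 0.02025.
Recurrence: B ← B·(1+r) − €1,050.00.
Month 1: interest €465.75; balance after payment €22,415.75.
Month 2: interest €453.92; balance after payment €21,819.67.
Closed form: n = −ln(1 − rB₀/P)/ln(1+r) = −ln(0.55643)/ln(1.02025) ≈ 29.241, so the balance reaches zero during payment 30.

30 months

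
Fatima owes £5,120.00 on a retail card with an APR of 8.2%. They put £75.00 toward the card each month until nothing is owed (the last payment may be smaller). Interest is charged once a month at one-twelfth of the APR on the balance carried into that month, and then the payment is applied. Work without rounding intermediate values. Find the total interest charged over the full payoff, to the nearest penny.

£1,799.29

Monthly rate r = 8.2%/12 = 0.683333% = 0.00683333.
Payoff takes n = ⌈−ln(1 − rB₀/P)/ln(1+r)⌉ = ⌈92.257⌉ = 93 payments; the last is £19.29.
Total paid = 92·£75.00 + £19.29 = £6,919.29.
Total interest = total paid − principal = £6,919.29 − £5,120.00 = £1,799.29.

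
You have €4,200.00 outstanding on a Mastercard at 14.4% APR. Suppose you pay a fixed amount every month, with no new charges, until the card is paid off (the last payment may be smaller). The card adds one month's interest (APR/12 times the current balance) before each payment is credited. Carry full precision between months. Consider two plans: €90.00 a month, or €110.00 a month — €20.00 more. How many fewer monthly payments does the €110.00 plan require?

Monthly rate r = 14.4%/12 = 1.2% = 0.012.
At €90.00/mo: n = ⌈−ln(1 − rB₀/P)/ln(1+r)⌉ = 69 payments (last €74.30); total interest = total paid − €4,200.00 = €1,994.30.
At €110.00/mo: 52 payments (last €41.35); total interest €1,451.35.
Payments saved = 69 − 52 = 17.

17 fewer payments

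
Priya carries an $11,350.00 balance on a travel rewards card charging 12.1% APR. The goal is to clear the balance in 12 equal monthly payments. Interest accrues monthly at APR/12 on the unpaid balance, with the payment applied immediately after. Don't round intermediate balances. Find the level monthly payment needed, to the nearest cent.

$1,008.96

Monthly rate r = 12.1%/12 = 1.00833% = 0.0100833.
Level-payment amortization: P = B₀·r / (1 − (1+r)^(−n)) = 11350.00·0.0100833 / (1 − 1.01008^(−12)).
Denominator 1 − (1+r)^(−12) = 0.113428966.
P = 114.446 / 0.113428966 ≈ 1008.96.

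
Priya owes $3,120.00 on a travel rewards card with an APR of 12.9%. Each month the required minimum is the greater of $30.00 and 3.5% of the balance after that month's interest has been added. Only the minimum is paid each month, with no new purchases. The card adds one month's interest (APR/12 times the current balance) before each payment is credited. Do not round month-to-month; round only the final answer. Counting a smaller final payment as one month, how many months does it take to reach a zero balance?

87 months

Monthly rate r = 12.9%/12 = 1.075% = 0.01075.
While 3.5% of the post-interest balance exceeds $30.00, each month B ← (B·(1+r))·(1 − 0.035), i.e. B shrinks by the factor (1+r)·0.965 = 0.97537.
This holds for months 1–53. Entering month 54 the balance is $832.19; 3.5% of the post-interest balance is now below $30.00, so the flat $30.00 minimum applies from here.
From month 54 a fixed $30.00 at rate r clears $832.19 in 34 more payments. Total: 53 + 34 = 87 months.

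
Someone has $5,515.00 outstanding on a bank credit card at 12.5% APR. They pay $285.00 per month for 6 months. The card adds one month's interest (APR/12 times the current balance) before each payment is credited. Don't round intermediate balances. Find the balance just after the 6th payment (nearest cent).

Monthly rate r = 12.5%/12 = 1.04167% = 0.0104167.
Each month: B ← B·(1+r) − $285.00.
Month 1: interest $57.45; balance after payment $5,287.45.
Month 2: interest $55.08; balance after payment $5,057.53.
Month 3: interest $52.68; balance after payment $4,825.21.
Month 4: interest $50.26; balance after payment $4,590.47.
Month 5: interest $47.82; balance after payment $4,353.29.
Month 6: interest $45.35; balance after payment $4,113.63.

$4,113.63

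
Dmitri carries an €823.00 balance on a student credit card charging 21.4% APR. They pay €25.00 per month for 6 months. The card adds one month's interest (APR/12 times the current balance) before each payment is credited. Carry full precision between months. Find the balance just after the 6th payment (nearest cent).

Monthly rate r = 21.4%/12 = 1.78333% = 0.0178333.
Each month: B ← B·(1+r) − €25.00.
Month 1: interest €14.68; balance after payment €812.68.
Month 2: interest €14.49; balance after payment €802.17.
Month 3: interest €14.31; balance after payment €791.47.
Month 4: interest €14.11; balance after payment €780.59.
Month 5: interest €13.92; balance after payment €769.51.
Month 6: interest €13.72; balance after payment €758.23.

€758.23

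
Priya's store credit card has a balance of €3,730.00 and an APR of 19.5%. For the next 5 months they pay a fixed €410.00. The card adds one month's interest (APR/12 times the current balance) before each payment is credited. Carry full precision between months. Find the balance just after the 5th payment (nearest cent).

€1,925.36

Monthly rate r = 19.5%/12 = 1.625% = 0.01625.
Each month: B ← B·(1+r) − €410.00.
Month 1: interest €60.61; balance after payment €3,380.61.
Month 2: interest €54.93; balance after payment €3,025.55.
Month 3: interest €49.17; balance after payment €2,664.71.
Month 4: interest €43.30; balance after payment €2,298.01.
Month 5: interest €37.34; balance after payment €1,925.36.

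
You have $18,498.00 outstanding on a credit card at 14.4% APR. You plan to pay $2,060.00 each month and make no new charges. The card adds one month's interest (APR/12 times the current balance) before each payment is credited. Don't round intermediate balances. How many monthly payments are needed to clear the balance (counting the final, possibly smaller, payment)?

10 months

Monthly rate r = 14.4%/12 = 1.2% = 0.012.
Recurrence: B ← B·(1+r) − $2,060.00.
Month 1: interest $221.98; balance after payment $16,659.98.
Month 2: interest $199.92; balance after payment $14,799.90.
Closed form: n = −ln(1 − rB₀/P)/ln(1+r) = −ln(0.89224)/ln(1.012) ≈ 9.558, so the balance reaches zero during payment 10.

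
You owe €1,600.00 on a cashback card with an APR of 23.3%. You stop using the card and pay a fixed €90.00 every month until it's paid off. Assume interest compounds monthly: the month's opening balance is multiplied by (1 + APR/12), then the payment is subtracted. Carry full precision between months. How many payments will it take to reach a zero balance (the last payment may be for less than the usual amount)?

Monthly rate r = 23.3%/12 = 1.94167% = 0.0194167.
Recurrence: B ← B·(1+r) − €90.00.
Month 1: interest €31.07; balance after payment €1,541.07.
Month 2: interest €29.92; balance after payment €1,480.99.
Closed form: n = −ln(1 − rB₀/P)/ln(1+r) = −ln(0.65481)/ln(1.01942) ≈ 22.017, so the balance reaches zero during payment 23.

23 payments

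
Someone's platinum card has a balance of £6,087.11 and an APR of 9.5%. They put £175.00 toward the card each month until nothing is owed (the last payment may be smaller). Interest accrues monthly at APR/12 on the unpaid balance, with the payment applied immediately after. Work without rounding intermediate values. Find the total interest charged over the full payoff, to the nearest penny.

Monthly rate r = 9.5%/12 = 0.791667% = 0.00791667.
Payoff takes n = ⌈−ln(1 − rB₀/P)/ln(1+r)⌉ = ⌈40.846⌉ = 41 payments; the last is £148.19.
Total paid = 40·£175.00 + £148.19 = £7,148.19.
Total interest = total paid − principal = £7,148.19 − £6,087.11 = £1,061.08.

£1,061.08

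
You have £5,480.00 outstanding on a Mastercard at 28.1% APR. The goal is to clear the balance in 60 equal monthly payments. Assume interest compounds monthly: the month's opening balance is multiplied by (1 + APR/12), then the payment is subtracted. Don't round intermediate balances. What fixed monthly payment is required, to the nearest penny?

Monthly rate r = 28.1%/12 = 2.34167% = 0.0234167.
Level-payment amortization: P = B₀·r / (1 − (1+r)^(−n)) = 5480.00·0.0234167 / (1 − 1.02342^(−60)).
Denominator 1 − (1+r)^(−60) = 0.750626167.
P = 128.323 / 0.750626167 ≈ 170.96.

£170.96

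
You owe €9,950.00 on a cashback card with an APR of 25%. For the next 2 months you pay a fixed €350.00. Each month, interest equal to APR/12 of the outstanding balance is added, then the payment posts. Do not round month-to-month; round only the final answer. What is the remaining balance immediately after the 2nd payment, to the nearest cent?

Monthly rate r = 25%/12 = 2.08333% = 0.0208333.
Each month: B ← B·(1+r) − €350.00.
Month 1: interest €207.29; balance after payment €9,807.29.
Month 2: interest €204.32; balance after payment €9,661.61.

€9,661.61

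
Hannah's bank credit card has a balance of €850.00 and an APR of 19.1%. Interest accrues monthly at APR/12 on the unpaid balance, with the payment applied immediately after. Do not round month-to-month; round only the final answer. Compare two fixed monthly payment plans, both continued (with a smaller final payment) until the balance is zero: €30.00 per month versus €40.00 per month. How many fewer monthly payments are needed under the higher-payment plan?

11 fewer payments

Monthly rate r = 19.1%/12 = 1.59167% = 0.0159167.
At €30.00/mo: n = ⌈−ln(1 − rB₀/P)/ln(1+r)⌉ = 38 payments (last €29.13); total interest = total paid − €850.00 = €289.13.
At €40.00/mo: 27 payments (last €5.77); total interest €195.77.
Payments saved = 38 − 27 = 11.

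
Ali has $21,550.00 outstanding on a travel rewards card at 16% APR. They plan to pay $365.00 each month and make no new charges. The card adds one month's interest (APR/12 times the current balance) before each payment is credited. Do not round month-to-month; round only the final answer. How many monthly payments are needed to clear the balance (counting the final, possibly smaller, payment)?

117 months

Monthly rate r = 16%/12 = 1.33333% = 0.0133333.
Recurrence: B ← B·(1+r) − $365.00.
Month 1: interest $287.33; balance after payment $21,472.33.
Month 2: interest $286.30; balance after payment $21,393.63.
Closed form: n = −ln(1 − rB₀/P)/ln(1+r) = −ln(0.21279)/ln(1.01333) ≈ 116.832, so the balance reaches zero during payment 117.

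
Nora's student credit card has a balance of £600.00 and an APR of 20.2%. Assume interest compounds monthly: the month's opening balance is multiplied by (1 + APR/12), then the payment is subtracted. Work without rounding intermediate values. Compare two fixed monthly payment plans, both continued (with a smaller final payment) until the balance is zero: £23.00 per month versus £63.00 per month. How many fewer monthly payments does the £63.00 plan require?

24 fewer payments

Monthly rate r = 20.2%/12 = 1.68333% = 0.0168333.
At £23.00/mo: n = ⌈−ln(1 − rB₀/P)/ln(1+r)⌉ = 35 payments (last £14.78); total interest = total paid − £600.00 = £196.78.
At £63.00/mo: 11 payments (last £29.56); total interest £59.56.
Payments saved = 35 − 11 = 24.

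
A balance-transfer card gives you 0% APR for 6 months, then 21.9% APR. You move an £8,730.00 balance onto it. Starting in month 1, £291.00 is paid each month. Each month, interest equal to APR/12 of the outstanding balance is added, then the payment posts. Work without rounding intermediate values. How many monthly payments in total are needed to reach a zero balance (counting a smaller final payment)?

38 months

Promo months 1–6 at r₀ = 0%/12 = 0; months 7+ at r₁ = 21.9%/12 = 0.01825.
After month 6 (no interest yet): B = £8,730.00 − 6·£291.00 = £6,984.00.
Then at r₁ with £291.00/mo: n₂ = −ln(1 − r₁·B/P)/ln(1+r₁) ≈ 31.86 → 32 more payments.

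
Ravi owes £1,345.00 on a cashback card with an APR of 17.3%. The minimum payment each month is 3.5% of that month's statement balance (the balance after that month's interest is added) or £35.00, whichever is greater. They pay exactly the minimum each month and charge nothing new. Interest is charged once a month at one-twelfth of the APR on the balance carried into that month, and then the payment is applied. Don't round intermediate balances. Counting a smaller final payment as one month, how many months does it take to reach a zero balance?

Monthly rate r = 17.3%/12 = 1.44167% = 0.0144167.
While 3.5% of the post-interest balance exceeds £35.00, each month B ← (B·(1+r))·(1 − 0.035), i.e. B shrinks by the factor (1+r)·0.965 = 0.97891.
This holds for months 1–15. Entering month 16 the balance is £976.96; 3.5% of the post-interest balance is now below £35.00, so the flat £35.00 minimum applies from here.
From month 16 a fixed £35.00 at rate r clears £976.96 in 36 more payments. Total: 15 + 36 = 51 months.

51 months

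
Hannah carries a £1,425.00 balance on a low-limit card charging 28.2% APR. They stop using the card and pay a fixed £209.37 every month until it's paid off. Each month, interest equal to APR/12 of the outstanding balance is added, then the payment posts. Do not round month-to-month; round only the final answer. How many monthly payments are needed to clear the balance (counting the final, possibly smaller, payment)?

Monthly rate r = 28.2%/12 = 2.35% = 0.0235.
Recurrence: B ← B·(1+r) − £209.37.
Month 1: interest £33.49; balance after payment £1,249.12.
Month 2: interest £29.35; balance after payment £1,069.10.
Closed form: n = −ln(1 − rB₀/P)/ln(1+r) = −ln(0.84006)/ln(1.0235) ≈ 7.503, so the balance reaches zero during payment 8.

8 months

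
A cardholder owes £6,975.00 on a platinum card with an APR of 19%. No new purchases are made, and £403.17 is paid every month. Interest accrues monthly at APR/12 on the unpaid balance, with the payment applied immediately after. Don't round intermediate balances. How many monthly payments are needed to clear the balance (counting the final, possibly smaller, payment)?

Monthly rate r = 19%/12 = 1.58333% = 0.0158333.
Recurrence: B ← B·(1+r) − £403.17.
Month 1: interest £110.44; balance after payment £6,682.27.
Month 2: interest £105.80; balance after payment £6,384.90.
Closed form: n = −ln(1 − rB₀/P)/ln(1+r) = −ln(0.72608)/ln(1.01583) ≈ 20.376, so the balance reaches zero during payment 21.

21 payments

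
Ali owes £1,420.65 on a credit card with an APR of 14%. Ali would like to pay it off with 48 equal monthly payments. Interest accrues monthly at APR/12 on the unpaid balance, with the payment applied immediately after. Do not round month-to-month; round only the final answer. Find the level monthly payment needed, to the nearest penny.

Monthly rate r = 14%/12 = 1.16667% = 0.0116667.
Level-payment amortization: P = B₀·r / (1 − (1+r)^(−n)) = 1420.65·0.0116667 / (1 − 1.01167^(−48)).
Denominator 1 − (1+r)^(−48) = 0.42693637.
P = 16.5743 / 0.42693637 ≈ 38.82.

£38.82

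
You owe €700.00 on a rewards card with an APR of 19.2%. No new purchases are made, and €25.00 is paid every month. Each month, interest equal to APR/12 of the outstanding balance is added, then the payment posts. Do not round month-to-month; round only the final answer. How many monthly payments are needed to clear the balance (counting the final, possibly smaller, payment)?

Monthly rate r = 19.2%/12 = 1.6% = 0.016.
Recurrence: B ← B·(1+r) − €25.00.
Month 1: interest €11.20; balance after payment €686.20.
Month 2: interest €10.98; balance after payment €672.18.
Closed form: n = −ln(1 − rB₀/P)/ln(1+r) = −ln(0.552)/ln(1.016) ≈ 37.434, so the balance reaches zero during payment 38.

38 months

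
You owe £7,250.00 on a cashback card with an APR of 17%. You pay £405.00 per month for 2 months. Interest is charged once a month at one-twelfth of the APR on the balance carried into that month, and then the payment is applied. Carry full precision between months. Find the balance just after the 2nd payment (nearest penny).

Monthly rate r = 17%/12 = 1.41667% = 0.0141667.
Each month: B ← B·(1+r) − £405.00.
Month 1: interest £102.71; balance after payment £6,947.71.
Month 2: interest £98.43; balance after payment £6,641.13.

£6,641.13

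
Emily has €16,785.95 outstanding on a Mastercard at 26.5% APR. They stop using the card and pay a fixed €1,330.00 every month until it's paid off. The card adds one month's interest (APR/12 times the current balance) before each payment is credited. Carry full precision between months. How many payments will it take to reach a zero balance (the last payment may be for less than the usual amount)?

15 payments

Monthly rate r = 26.5%/12 = 2.20833% = 0.0220833.
Recurrence: B ← B·(1+r) − €1,330.00.
Month 1: interest €370.69; balance after payment €15,826.64.
Month 2: interest €349.50; balance after payment €14,846.14.
Closed form: n = −ln(1 − rB₀/P)/ln(1+r) = −ln(0.72129)/ln(1.02208) ≈ 14.958, so the balance reaches zero during payment 15.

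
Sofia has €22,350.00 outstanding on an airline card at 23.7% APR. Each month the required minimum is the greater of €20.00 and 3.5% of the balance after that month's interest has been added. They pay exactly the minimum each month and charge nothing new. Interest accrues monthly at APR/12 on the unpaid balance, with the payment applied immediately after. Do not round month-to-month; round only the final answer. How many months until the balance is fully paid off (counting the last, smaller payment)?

Monthly rate r = 23.7%/12 = 1.975% = 0.01975.
While 3.5% of the post-interest balance exceeds €20.00, each month B ← (B·(1+r))·(1 − 0.035), i.e. B shrinks by the factor (1+r)·0.965 = 0.98406.
This holds for months 1–230. Entering month 231 the balance is €554.77; 3.5% of the post-interest balance is now below €20.00, so the flat €20.00 minimum applies from here.
From month 231 a fixed €20.00 at rate r clears €554.77 in 41 more payments. Total: 230 + 41 = 271 months.

271 months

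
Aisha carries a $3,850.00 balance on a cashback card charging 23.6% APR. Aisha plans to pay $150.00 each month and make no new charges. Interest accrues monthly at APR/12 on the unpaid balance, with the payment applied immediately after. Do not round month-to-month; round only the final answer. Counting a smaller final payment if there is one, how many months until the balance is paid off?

Monthly rate r = 23.6%/12 = 1.96667% = 0.0196667.
Recurrence: B ← B·(1+r) − $150.00.
Month 1: interest $75.72; balance after payment $3,775.72.
Month 2: interest $74.26; balance after payment $3,699.97.
Closed form: n = −ln(1 − rB₀/P)/ln(1+r) = −ln(0.49522)/ln(1.01967) ≈ 36.083, so the balance reaches zero during payment 37.

37 months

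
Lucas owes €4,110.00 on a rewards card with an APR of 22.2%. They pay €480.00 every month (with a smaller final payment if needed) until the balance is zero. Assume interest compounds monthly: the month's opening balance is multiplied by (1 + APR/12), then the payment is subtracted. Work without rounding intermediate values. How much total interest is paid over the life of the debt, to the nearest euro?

Monthly rate r = 22.2%/12 = 1.85% = 0.0185.
Payoff takes n = ⌈−ln(1 − rB₀/P)/ln(1+r)⌉ = ⌈9.408⌉ = 10 payments; the last is €196.91.
Total paid = 9·€480.00 + €196.91 = €4,516.91.
Total interest = total paid − principal = €4,516.91 − €4,110.00 = €406.91.

€407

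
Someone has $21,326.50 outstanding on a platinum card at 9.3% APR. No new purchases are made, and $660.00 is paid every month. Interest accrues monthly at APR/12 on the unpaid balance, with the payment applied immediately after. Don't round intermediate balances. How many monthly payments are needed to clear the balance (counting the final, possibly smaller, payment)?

Monthly rate r = 9.3%/12 = 0.775% = 0.00775.
Recurrence: B ← B·(1+r) − $660.00.
Month 1: interest $165.28; balance after payment $20,831.78.
Month 2: interest $161.45; balance after payment $20,333.23.
Closed form: n = −ln(1 − rB₀/P)/ln(1+r) = −ln(0.74958)/ln(1.00775) ≈ 37.337, so the balance reaches zero during payment 38.

38 months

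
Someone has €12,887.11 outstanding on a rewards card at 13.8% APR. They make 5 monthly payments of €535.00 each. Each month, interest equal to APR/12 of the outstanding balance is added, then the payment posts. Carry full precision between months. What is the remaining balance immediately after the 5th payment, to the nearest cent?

€10,908.12

Monthly rate r = 13.8%/12 = 1.15% = 0.0115.
Each month: B ← B·(1+r) − €535.00.
Month 1: interest €148.20; balance after payment €12,500.31.
Month 2: interest €143.75; balance after payment €12,109.07.
Month 3: interest €139.25; balance after payment €11,713.32.
Month 4: interest €134.70; balance after payment €11,313.02.
Month 5: interest €130.10; balance after payment €10,908.12.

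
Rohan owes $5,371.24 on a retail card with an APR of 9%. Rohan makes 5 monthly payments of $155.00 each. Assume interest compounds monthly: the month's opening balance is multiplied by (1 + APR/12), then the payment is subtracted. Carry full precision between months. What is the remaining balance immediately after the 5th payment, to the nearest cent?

$4,788.99

Monthly rate r = 9%/12 = 0.75% = 0.0075.
Each month: B ← B·(1+r) − $155.00.
Month 1: interest $40.28; balance after payment $5,256.52.
Month 2: interest $39.42; balance after payment $5,140.95.
Month 3: interest $38.56; balance after payment $5,024.51.
Month 4: interest $37.68; balance after payment $4,907.19.
Month 5: interest $36.80; balance after payment $4,788.99.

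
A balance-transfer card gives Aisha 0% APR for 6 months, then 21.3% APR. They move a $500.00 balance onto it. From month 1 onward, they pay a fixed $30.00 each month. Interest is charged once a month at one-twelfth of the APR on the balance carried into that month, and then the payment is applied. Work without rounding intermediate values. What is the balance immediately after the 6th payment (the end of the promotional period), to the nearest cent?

Promo months 1–6 at r₀ = 0%/12 = 0; months 7+ at r₁ = 21.3%/12 = 0.01775.
After month 6 (no interest yet): B = $500.00 − 6·$30.00 = $320.00.

$320.00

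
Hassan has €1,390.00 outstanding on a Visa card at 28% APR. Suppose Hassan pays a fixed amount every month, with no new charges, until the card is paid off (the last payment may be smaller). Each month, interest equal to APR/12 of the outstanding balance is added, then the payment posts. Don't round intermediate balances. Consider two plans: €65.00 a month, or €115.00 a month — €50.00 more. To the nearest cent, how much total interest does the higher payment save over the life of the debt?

Monthly rate r = 28%/12 = 2.33333% = 0.0233333.
At €65.00/mo: n = ⌈−ln(1 − rB₀/P)/ln(1+r)⌉ = 30 payments (last €62.60); total interest = total paid − €1,390.00 = €557.60.
At €115.00/mo: 15 payments (last €42.25); total interest €262.25.
Interest saved = €557.60 − €262.25 = €295.35.

€295.35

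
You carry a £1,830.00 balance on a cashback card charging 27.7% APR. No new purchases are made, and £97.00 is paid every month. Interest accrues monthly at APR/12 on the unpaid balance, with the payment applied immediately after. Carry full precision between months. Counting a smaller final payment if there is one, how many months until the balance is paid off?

26 payments

Monthly rate r = 27.7%/12 = 2.30833% = 0.0230833.
Recurrence: B ← B·(1+r) − £97.00.
Month 1: interest £42.24; balance after payment £1,775.24.
Month 2: interest £40.98; balance after payment £1,719.22.
Closed form: n = −ln(1 − rB₀/P)/ln(1+r) = −ln(0.56451)/ln(1.02308) ≈ 25.056, so the balance reaches zero during payment 26.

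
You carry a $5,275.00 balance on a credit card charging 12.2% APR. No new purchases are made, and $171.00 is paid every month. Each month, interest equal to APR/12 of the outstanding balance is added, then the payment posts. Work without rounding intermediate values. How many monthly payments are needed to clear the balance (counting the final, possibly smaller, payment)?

38 payments

Monthly rate r = 12.2%/12 = 1.01667% = 0.0101667.
Recurrence: B ← B·(1+r) − $171.00.
Month 1: interest $53.63; balance after payment $5,157.63.
Month 2: interest $52.44; balance after payment $5,039.07.
Closed form: n = −ln(1 − rB₀/P)/ln(1+r) = −ln(0.68638)/ln(1.01017) ≈ 37.203, so the balance reaches zero during payment 38.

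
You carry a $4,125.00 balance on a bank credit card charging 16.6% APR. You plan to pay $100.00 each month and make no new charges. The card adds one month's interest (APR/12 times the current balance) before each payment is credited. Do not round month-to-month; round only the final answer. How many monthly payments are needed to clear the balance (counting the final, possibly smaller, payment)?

62 months

Monthly rate r = 16.6%/12 = 1.38333% = 0.0138333.
Recurrence: B ← B·(1+r) − $100.00.
Month 1: interest $57.06; balance after payment $4,082.06.
Month 2: interest $56.47; balance after payment $4,038.53.
Closed form: n = −ln(1 − rB₀/P)/ln(1+r) = −ln(0.42937)/ln(1.01383) ≈ 61.537, so the balance reaches zero during payment 62.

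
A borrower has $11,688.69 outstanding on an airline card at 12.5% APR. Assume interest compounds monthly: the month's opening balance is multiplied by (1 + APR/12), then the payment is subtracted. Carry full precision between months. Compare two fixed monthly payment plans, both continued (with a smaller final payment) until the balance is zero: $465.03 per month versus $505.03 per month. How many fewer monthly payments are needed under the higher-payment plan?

Monthly rate r = 12.5%/12 = 1.04167% = 0.0104167.
At $465.03/mo: n = ⌈−ln(1 − rB₀/P)/ln(1+r)⌉ = 30 payments (last $137.62); total interest = total paid − $11,688.69 = $1,934.80.
At $505.03/mo: 27 payments (last $314.39); total interest $1,756.48.
Payments saved = 30 − 27 = 3.

3 fewer payments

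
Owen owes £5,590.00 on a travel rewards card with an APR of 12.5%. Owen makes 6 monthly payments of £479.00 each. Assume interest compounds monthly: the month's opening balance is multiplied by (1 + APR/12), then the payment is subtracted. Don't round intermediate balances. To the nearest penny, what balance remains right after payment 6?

Monthly rate r = 12.5%/12 = 1.04167% = 0.0104167.
Each month: B ← B·(1+r) − £479.00.
Month 1: interest £58.23; balance after payment £5,169.23.
Month 2: interest £53.85; balance after payment £4,744.08.
Month 3: interest £49.42; balance after payment £4,314.49.
Month 4: interest £44.94; balance after payment £3,880.44.
Month 5: interest £40.42; balance after payment £3,441.86.
Month 6: interest £35.85; balance after payment £2,998.71.

£2,998.71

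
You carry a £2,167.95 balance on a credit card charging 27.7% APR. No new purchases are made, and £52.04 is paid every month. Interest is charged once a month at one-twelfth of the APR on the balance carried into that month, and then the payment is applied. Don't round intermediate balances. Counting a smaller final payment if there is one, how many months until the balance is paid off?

143 months

Monthly rate r = 27.7%/12 = 2.30833% = 0.0230833.
Recurrence: B ← B·(1+r) − £52.04.
Month 1: interest £50.04; balance after payment £2,165.95.
Month 2: interest £50.00; balance after payment £2,163.91.
Closed form: n = −ln(1 − rB₀/P)/ln(1+r) = −ln(0.038364)/ln(1.02308) ≈ 142.879, so the balance reaches zero during payment 143.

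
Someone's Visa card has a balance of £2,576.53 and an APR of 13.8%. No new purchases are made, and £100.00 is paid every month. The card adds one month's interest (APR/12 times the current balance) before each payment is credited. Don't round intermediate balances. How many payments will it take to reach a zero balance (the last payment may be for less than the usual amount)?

31 payments

Monthly rate r = 13.8%/12 = 1.15% = 0.0115.
Recurrence: B ← B·(1+r) − £100.00.
Month 1: interest £29.63; balance after payment £2,506.16.
Month 2: interest £28.82; balance after payment £2,434.98.
Closed form: n = −ln(1 − rB₀/P)/ln(1+r) = −ln(0.7037)/ln(1.0115) ≈ 30.732, so the balance reaches zero during payment 31.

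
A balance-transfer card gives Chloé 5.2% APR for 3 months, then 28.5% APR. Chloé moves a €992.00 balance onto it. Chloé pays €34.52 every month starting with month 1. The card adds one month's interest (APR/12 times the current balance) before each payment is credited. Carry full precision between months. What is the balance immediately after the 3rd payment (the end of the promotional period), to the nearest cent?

Promo months 1–3 at r₀ = 5.2%/12 = 0.00433333; months 4+ at r₁ = 28.5%/12 = 0.02375.
After month 3: iterate B ← B·(1+r₀) − €34.52 for 3 months → €900.94.

€900.94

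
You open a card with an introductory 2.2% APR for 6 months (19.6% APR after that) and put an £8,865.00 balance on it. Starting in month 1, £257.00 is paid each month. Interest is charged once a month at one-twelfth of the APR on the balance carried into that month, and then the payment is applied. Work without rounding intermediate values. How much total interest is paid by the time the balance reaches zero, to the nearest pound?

Promo months 1–6 at r₀ = 2.2%/12 = 0.00183333; months 7+ at r₁ = 19.6%/12 = 0.0163333.
After month 6: iterate B ← B·(1+r₀) − £257.00 for 6 months → £7,413.88.
Then at r₁ with £257.00/mo: n₂ = −ln(1 − r₁·B/P)/ln(1+r₁) ≈ 39.32 → 40 more payments.
Total paid = 45·£257.00 + £83.80 = £11,648.80; interest = £11,648.80 − £8,865.00 = £2,783.80.

£2,784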